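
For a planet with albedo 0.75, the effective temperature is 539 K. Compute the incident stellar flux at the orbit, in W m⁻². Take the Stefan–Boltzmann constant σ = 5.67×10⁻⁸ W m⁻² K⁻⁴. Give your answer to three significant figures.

Invert the energy balance for S: S = 4σT⁴/(1−α).
The emitted flux is σT⁴ = 4786 W m⁻².
So S = 4×4786/(1−0.75) = 76570 W m⁻².

76600 W m⁻²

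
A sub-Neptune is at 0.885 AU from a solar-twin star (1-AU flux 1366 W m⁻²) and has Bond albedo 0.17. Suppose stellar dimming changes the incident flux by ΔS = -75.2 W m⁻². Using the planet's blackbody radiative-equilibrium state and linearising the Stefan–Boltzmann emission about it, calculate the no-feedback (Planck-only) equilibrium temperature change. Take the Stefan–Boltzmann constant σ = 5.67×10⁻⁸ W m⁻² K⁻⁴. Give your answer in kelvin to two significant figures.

Irradiance scales as 1/d², so S = 1366 W m⁻² × (1/0.885)² = 1744 W m⁻².
The baseline emission temperature is T_e = 282.7 K.
ΔF = Δ[S(1−α)]/4 = (1−0.17)·-75.2/4 = -15.60 W m⁻².
Planck response: λ_P = 4σT_e³ = 4·5.67×10⁻⁸·(282.7)³ = 5.121 W m⁻²/K.
Hence the no-feedback warming is ΔF/(4σT_e³) = -3.05 K.

-3.0 kelvin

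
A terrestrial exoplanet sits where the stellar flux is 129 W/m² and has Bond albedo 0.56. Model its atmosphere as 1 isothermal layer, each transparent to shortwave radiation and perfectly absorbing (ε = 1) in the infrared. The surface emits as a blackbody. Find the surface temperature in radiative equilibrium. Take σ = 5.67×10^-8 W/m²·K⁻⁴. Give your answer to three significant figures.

150 K

Top-of-atmosphere balance: σT_e⁴ = S(1−α)/4 = 14.19 W/m² → T_e = 125.8 K.
With N = 1 opaque layers, T_s = (N+1)^(1/4)·T_e = 2^(1/4)·125.8 = 149.6 K.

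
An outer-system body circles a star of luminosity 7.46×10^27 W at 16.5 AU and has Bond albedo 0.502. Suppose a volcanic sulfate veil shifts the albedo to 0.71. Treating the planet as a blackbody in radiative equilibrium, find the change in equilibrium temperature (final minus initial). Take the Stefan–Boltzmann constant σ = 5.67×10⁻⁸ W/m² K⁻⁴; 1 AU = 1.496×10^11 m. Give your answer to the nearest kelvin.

Orbital distance: d = 16.5 AU = 2.468×10^12 m.
Spreading L over a sphere of radius d: S = 7.46×10^27/(4π·2.47×10^12²) = 97.43 W/m².
Before: T₁ = [97.43·0.498/(4σ)]^(1/4) = 120.9 K.
Final:   T₂ = [S(1−0.71)/(4σ)]^(1/4) = 105.6 K.
Change: 105.6 − 120.9 = -15.29 K.

-15 K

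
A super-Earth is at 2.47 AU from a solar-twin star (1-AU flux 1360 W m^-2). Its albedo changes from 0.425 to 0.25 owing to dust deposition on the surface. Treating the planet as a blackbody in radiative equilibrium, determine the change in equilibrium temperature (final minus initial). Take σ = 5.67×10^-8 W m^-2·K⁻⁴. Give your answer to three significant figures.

Flux at the orbit: S = 1360/(2.47)² = 222.9 W m^-2.
With α = 0.425, T₁ = 154.2 K.
With α = 0.25, T₂ = 164.8 K.
ΔT = T₂ − T₁ = 10.59 K.

10.6 kelvin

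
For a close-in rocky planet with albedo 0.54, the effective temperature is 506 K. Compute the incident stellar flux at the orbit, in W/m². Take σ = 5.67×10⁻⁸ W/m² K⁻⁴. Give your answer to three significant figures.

32300 W/m²

Invert the energy balance for S: S = 4σT⁴/(1−α).
σT⁴ = 5.67×10⁻⁸·(506)⁴ = 3717 W/m².
So S = 4×3717/(1−0.54) = 32320 W/m².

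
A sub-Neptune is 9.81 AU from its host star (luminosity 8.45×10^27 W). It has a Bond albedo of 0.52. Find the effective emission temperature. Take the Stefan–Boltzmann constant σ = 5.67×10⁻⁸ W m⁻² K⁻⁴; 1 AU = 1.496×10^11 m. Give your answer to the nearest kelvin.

160 K

Orbital distance: d = 9.81 AU = 1.468×10^12 m.
S = L/(4πd²) = 312.2 W m⁻².
The planet absorbs (1−α)S over its disc πR² and re-emits over 4πR², so the mean absorbed flux is (1−0.52)·312.2/4 = 37.47 W m⁻².
Set σT⁴ = 37.47 → T = (37.47/σ)^(1/4) = 160.3 K.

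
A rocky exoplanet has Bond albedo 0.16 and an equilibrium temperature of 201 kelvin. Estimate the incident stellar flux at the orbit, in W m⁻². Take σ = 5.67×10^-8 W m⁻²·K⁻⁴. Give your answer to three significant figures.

From S(1−α)/4 = σT⁴: S = 4σT⁴/(1−α).
σT⁴ = 5.67×10⁻⁸·(201)⁴ = 92.55 W m⁻².
So S = 4×92.55/(1−0.16) = 440.7 W m⁻².

441 W m⁻²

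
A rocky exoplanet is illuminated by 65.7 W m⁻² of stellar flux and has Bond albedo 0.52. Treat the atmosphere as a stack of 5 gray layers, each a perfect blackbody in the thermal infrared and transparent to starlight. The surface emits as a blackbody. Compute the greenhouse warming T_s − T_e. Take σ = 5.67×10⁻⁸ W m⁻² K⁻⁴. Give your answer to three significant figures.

Top-of-atmosphere balance: σT_e⁴ = S(1−α)/4 = 7.884 W m⁻² → T_e = 108.6 K.
T_s = (N+1)^(1/4)·T_e = 170.0 K.
So the greenhouse effect raises the surface by 170.0 − 108.6 = 61.36 K.

61.4 kelvin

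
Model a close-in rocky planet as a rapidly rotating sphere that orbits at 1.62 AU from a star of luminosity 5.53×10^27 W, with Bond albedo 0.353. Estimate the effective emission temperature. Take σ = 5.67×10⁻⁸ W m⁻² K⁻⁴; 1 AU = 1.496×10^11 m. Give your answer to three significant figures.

382 kelvin

Orbital distance: d = 1.62 AU = 2.424×10^11 m.
S = L/(4πd²) = 7492 W m⁻².
The planet absorbs (1−α)S over its disc πR² and re-emits over 4πR², so the mean absorbed flux is (1−0.353)·7492/4 = 1212 W m⁻².
Balancing against σT⁴: T = (1212/5.67×10⁻⁸)^(1/4) = 382.4 K.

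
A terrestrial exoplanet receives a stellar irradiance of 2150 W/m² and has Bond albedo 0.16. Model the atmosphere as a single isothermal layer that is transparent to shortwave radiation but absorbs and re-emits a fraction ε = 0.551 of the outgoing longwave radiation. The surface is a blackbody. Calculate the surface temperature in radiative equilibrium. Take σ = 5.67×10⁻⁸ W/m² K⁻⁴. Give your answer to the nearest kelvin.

324 K

At the top of the atmosphere, σT_e⁴ = S(1−α)/4 = 451.5 W/m², giving T_e = 298.7 K.
The surface balance (absorbed SW + ε·downward IR = σT_s⁴) with T_a⁴ = T_s⁴/2 reduces to T_s = T_e·[2/(2−ε)]^¼ = 323.8 K.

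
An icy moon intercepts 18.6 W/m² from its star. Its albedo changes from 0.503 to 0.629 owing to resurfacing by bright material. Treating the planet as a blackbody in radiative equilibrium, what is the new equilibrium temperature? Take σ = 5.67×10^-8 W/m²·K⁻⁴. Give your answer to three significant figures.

New equilibrium: T₂ = [(1−0.629)·18.60/(4σ)]^(1/4) = 74.27 K.

74.3 K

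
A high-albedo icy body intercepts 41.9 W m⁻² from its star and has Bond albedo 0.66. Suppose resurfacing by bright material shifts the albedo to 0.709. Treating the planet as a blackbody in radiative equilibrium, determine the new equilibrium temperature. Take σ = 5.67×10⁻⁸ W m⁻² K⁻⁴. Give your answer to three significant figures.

85.6 kelvin

T₂ = [S(1−α₂)/(4σ)]^(1/4) = [41.90·0.291/(4σ)]^(1/4) = 85.63 K.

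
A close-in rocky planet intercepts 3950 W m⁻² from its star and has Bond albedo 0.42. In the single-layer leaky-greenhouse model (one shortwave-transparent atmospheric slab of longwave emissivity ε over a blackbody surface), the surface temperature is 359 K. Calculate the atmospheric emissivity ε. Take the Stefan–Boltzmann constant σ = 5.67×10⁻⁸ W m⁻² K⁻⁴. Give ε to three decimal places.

0.784

First, T_e = [3950·(1−0.42)/(4σ)]^(1/4) = 317.0 K.
T_s⁴ = T_e⁴·2/(2−ε) → ε = 2 − 2(T_e/T_s)⁴ = 2 − 2·(317.0/359)⁴ = 0.7837.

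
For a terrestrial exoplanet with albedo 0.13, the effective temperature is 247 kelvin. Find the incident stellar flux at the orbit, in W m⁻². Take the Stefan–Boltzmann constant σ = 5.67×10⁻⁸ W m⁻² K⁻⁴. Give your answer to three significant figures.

970 W m⁻²

Invert the energy balance for S: S = 4σT⁴/(1−α).
The emitted flux is σT⁴ = 211.0 W m⁻².
S = 4·211.0/0.87 = 970.3 W m⁻².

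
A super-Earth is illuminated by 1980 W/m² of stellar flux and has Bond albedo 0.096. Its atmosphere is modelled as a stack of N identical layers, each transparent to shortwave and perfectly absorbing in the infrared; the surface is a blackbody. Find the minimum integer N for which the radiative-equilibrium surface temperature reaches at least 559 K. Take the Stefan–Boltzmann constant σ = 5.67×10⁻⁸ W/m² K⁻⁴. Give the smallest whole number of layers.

12

The effective emission temperature is T_e = [S(1−α)/(4σ)]^¼ = 298.1 K.
Need (N+1)T_e⁴ ≥ T_s⁴, i.e. N+1 ≥ (559/298.1)⁴ = 12.372.
The minimum whole number is N = 12.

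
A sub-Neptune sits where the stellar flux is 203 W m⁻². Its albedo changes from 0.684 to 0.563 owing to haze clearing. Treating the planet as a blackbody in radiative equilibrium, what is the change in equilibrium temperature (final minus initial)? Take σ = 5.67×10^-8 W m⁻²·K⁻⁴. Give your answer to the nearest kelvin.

Before: T₁ = [203.0·0.316/(4σ)]^(1/4) = 129.7 K.
Final:   T₂ = [S(1−0.563)/(4σ)]^(1/4) = 140.6 K.
Change: 140.6 − 129.7 = 10.95 K.

11 kelvin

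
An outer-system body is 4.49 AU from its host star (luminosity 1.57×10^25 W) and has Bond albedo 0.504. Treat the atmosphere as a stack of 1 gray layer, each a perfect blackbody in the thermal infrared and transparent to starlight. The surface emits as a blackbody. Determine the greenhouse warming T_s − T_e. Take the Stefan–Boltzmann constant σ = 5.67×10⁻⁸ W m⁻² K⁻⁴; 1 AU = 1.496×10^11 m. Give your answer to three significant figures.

9.39 kelvin

Orbital distance: d = 4.49 AU = 6.717×10^11 m.
S = L/(4πd²) = 2.769 W m⁻².
OLR = S(1−α)/4 = 0.3434 W m⁻²; the top layer radiates at T_e = 49.61 K.
T_s = (N+1)^(1/4)·T_e = 58.99 K.
So the greenhouse effect raises the surface by 58.99 − 49.61 = 9.386 K.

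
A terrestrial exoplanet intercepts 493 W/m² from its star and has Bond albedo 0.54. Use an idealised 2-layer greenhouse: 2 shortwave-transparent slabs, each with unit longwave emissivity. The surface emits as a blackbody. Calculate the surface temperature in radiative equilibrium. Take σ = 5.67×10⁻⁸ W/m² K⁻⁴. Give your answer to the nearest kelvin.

234 K

OLR = S(1−α)/4 = 56.69 W/m²; the top layer radiates at T_e = 177.8 K.
With N = 2 opaque layers, T_s = (N+1)^(1/4)·T_e = 3^(1/4)·177.8 = 234.0 K.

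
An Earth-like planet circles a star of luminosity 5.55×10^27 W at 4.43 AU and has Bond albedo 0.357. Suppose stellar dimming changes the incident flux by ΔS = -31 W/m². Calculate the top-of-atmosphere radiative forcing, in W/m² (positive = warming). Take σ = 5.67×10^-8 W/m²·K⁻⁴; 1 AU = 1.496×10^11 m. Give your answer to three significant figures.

d = 4.43 × 1.496×10^11 m = 6.627×10^11 m.
Spreading L over a sphere of radius d: S = 5.55×10^27/(4π·6.63×10^11²) = 1006 W/m².
TOA radiative forcing: ΔF = (1−α)ΔS/4 = 0.643·(-31)/4 = -4.983 W/m².

-4.98 W/m²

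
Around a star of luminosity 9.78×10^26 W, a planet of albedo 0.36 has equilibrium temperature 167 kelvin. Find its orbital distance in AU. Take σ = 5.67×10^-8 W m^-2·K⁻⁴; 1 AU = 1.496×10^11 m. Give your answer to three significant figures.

Required flux: S = 4σT⁴/(1−α) = 275.6 W m^-2.
From L = 4πd²S, d = √(9.78×10^26/(4π·275.6)) = 5.314×10^11 m = 3.552 AU.

3.55 AU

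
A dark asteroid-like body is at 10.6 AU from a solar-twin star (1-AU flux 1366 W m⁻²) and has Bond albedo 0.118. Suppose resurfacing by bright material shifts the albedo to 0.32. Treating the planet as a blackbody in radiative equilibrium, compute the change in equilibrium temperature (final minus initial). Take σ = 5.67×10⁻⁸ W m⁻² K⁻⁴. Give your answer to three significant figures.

Flux at the orbit: S = 1366/(10.6)² = 12.16 W m⁻².
Initial: T₁ = [S(1−0.118)/(4σ)]^(1/4) = 82.92 K.
With α = 0.32, T₂ = 77.70 K.
ΔT = T₂ − T₁ = -5.220 K.

-5.22 K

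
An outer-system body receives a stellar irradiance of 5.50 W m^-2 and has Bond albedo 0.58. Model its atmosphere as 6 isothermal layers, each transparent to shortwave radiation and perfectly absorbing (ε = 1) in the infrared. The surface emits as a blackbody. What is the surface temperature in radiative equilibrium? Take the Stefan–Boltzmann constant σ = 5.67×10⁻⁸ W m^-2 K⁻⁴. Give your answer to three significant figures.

OLR = S(1−α)/4 = 0.5775 W m^-2; the top layer radiates at T_e = 56.49 K.
Layer-by-layer balance gives σT_s⁴ = (N+1)σT_e⁴, so T_s = 7^¼·56.49 = 91.89 K.

91.9 kelvin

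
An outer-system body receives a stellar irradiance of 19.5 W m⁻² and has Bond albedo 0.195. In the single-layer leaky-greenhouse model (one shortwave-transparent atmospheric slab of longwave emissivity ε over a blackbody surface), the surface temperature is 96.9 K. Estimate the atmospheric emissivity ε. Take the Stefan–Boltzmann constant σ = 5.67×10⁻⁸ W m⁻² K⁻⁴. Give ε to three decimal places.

0.430

TOA balance gives T_e = 91.21 K.
Inverting T_s⁴ = 2T_e⁴/(2−ε): (T_e/T_s)⁴ = 0.7850, so ε = 2(1 − 0.7850) = 0.4299.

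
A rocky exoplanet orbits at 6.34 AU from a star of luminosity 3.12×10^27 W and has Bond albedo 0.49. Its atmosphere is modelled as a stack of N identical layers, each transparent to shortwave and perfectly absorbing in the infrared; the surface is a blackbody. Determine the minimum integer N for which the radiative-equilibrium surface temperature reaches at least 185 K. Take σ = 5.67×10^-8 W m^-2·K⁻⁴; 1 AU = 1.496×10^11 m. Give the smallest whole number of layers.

d = 6.34 × 1.496×10^11 m = 9.485×10^11 m.
Flux at the orbit: S = L/(4πd²) = 3.12×10^27/(4π·(9.48×10^11)²) = 276.0 W m^-2.
The effective emission temperature is T_e = [S(1−α)/(4σ)]^¼ = 157.8 K.
Need (N+1)T_e⁴ ≥ T_s⁴, i.e. N+1 ≥ (185/157.8)⁴ = 1.887.
The minimum whole number is N = 1.

1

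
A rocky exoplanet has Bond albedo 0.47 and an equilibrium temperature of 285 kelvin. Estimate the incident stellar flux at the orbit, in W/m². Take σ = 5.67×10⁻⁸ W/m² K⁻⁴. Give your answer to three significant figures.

Invert the energy balance for S: S = 4σT⁴/(1−α).
σT⁴ = 5.67×10⁻⁸·(285)⁴ = 374.1 W/m².
So S = 4×374.1/(1−0.47) = 2823 W/m².

2820 W/m²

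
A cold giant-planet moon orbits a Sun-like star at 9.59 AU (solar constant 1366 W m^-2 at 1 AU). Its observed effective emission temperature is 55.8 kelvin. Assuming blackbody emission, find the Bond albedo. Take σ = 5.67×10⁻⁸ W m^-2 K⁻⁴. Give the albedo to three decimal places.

By the inverse-square law, S = 1366/9.59² = 14.85 W m^-2.
Energy balance: S(1−α)/4 = σT⁴, so 1−α = 4σT⁴/S.
4σT⁴ = 4·5.67×10⁻⁸·(55.8)⁴ = 2.199 W m^-2.
1−α = 2.199/14.85 = 0.1480, so α = 0.8520.

0.852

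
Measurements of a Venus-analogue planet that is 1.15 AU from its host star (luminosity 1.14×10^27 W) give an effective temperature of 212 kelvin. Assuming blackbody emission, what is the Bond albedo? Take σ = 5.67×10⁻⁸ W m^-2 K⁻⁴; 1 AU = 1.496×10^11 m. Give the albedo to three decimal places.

0.851

Orbital distance: d = 1.15 AU = 1.720×10^11 m.
Spreading L over a sphere of radius d: S = 1.14×10^27/(4π·1.72×10^11²) = 3065 W m^-2.
Energy balance: S(1−α)/4 = σT⁴, so 1−α = 4σT⁴/S.
σT⁴ = 114.5 W m^-2, so 4σT⁴ = 458.1 W m^-2.
Hence α = 1 − 458.1/3065 = 0.8505.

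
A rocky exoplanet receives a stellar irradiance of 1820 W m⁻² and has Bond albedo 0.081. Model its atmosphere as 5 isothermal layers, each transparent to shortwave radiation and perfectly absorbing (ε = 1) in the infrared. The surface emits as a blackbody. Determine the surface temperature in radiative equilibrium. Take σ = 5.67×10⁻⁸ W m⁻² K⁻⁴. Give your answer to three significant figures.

OLR = S(1−α)/4 = 418.1 W m⁻²; the top layer radiates at T_e = 293.0 K.
With N = 5 opaque layers, T_s = (N+1)^(1/4)·T_e = 6^(1/4)·293.0 = 458.6 K.

459 kelvin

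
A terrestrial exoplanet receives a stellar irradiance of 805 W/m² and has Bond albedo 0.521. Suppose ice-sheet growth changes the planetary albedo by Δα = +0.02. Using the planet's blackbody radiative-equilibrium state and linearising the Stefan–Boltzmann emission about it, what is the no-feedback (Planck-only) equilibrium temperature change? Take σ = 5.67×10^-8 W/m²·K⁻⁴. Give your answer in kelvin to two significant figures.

-2.1 K

Reference equilibrium: T_e = [S(1−α)/(4σ)]^(1/4) = 203.1 K.
The change in absorbed flux is Δ[S(1−α)/4] = −SΔα/4 = -4.025 W/m².
The Planck feedback parameter is 4σT_e³ = 1.899 W/m²/K.
So ΔT₀ = -4.025/1.899 = -2.12 K.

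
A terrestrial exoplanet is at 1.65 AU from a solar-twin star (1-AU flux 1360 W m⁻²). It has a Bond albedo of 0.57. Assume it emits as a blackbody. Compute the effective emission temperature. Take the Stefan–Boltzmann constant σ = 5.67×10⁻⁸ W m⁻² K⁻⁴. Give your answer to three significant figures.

175 K

Irradiance scales as 1/d², so S = 1360 W m⁻² × (1/1.65)² = 499.5 W m⁻².
The planet absorbs (1−α)S over its disc πR² and re-emits over 4πR², so the mean absorbed flux is (1−0.57)·499.5/4 = 53.70 W m⁻².
In equilibrium σT⁴ equals this, so T = 175.4 K.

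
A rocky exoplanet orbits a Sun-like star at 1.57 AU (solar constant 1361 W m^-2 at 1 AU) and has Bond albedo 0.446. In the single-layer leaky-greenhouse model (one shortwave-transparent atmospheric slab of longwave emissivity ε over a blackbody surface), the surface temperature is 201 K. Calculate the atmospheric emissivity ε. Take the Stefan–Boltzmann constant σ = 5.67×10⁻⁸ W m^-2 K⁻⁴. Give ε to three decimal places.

Irradiance scales as 1/d², so S = 1361 W m^-2 × (1/1.57)² = 552.2 W m^-2.
Effective temperature: T_e = [S(1−α)/(4σ)]^(1/4) = 191.6 K.
Inverting T_s⁴ = 2T_e⁴/(2−ε): (T_e/T_s)⁴ = 0.8263, so ε = 2(1 − 0.8263) = 0.3474.

0.347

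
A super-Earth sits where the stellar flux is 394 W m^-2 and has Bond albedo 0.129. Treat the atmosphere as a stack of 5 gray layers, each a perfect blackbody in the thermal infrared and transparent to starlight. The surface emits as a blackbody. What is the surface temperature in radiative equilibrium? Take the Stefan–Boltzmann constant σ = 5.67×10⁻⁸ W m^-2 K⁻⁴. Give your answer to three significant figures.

Top-of-atmosphere balance: σT_e⁴ = S(1−α)/4 = 85.79 W m^-2 → T_e = 197.2 K.
For an N-layer opaque stack, T_s⁴ = (N+1)T_e⁴, hence T_s = (6)^(1/4)×197.2 K = 308.7 K.

309 K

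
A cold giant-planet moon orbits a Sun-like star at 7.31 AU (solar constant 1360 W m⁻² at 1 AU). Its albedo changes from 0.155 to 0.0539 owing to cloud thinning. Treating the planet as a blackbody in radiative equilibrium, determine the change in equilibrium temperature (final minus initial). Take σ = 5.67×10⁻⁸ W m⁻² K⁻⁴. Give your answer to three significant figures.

Flux at the orbit: S = 1360/(7.31)² = 25.45 W m⁻².
Before: T₁ = [25.45·0.845/(4σ)]^(1/4) = 98.68 K.
Final:   T₂ = [S(1−0.0539)/(4σ)]^(1/4) = 101.5 K.
Change: 101.5 − 98.68 = 2.828 K.

2.83 K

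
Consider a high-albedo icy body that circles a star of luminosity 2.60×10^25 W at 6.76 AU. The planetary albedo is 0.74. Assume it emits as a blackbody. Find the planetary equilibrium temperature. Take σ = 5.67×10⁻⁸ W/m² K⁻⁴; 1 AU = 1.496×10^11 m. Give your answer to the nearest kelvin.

39 K

d = 6.76 × 1.496×10^11 m = 1.011×10^12 m.
Spreading L over a sphere of radius d: S = 2.60×10^25/(4π·1.01×10^12²) = 2.023 W/m².
The planet absorbs (1−α)S over its disc πR² and re-emits over 4πR², so the mean absorbed flux is (1−0.74)·2.023/4 = 0.1315 W/m².
Set σT⁴ = 0.1315 → T = (0.1315/σ)^(1/4) = 39.02 K.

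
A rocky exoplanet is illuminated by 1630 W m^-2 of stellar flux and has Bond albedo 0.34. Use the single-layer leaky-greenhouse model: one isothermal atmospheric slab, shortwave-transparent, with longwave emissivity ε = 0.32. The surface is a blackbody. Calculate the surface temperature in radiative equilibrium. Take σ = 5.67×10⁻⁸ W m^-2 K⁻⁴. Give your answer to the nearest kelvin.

Effective emission temperature (TOA balance): σT_e⁴ = S(1−α)/4 = 268.9 W m^-2 → T_e = 262.4 K.
The surface balance (absorbed SW + ε·downward IR = σT_s⁴) with T_a⁴ = T_s⁴/2 reduces to T_s = T_e·[2/(2−ε)]^¼ = 274.1 K.

274 kelvin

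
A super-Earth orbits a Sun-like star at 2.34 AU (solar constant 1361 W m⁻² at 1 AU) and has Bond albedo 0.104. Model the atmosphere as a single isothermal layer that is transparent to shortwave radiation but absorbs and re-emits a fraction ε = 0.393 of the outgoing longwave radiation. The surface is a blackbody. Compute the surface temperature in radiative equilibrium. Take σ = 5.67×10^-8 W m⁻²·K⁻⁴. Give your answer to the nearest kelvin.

187 K

Flux at the orbit: S = 1361/(2.34)² = 248.6 W m⁻².
At the top of the atmosphere, σT_e⁴ = S(1−α)/4 = 55.68 W m⁻², giving T_e = 177.0 K.
Surface balance with a leaky layer gives σT_s⁴ = σT_e⁴·2/(2−ε), so T_s = T_e·[2/(2−0.393)]^(1/4) = 187.0 K.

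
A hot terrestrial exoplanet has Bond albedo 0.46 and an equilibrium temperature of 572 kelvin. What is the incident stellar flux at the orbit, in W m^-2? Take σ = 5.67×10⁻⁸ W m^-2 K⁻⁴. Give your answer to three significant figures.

45000 W m^-2

Invert the energy balance for S: S = 4σT⁴/(1−α).
σT⁴ = 5.67×10⁻⁸·(572)⁴ = 6070 W m^-2.
So S = 4×6070/(1−0.46) = 44960 W m^-2.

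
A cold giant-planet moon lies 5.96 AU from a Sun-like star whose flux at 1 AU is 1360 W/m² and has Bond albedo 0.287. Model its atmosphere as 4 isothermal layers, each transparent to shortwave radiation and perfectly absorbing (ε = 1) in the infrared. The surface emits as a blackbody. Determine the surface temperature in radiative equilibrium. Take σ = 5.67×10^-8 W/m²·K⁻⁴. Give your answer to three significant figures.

Irradiance scales as 1/d², so S = 1360 W/m² × (1/5.96)² = 38.29 W/m².
The effective emission temperature is T_e = [S(1−α)/(4σ)]^¼ = 104.7 K.
For an N-layer opaque stack, T_s⁴ = (N+1)T_e⁴, hence T_s = (5)^(1/4)×104.7 K = 156.6 K.

157 K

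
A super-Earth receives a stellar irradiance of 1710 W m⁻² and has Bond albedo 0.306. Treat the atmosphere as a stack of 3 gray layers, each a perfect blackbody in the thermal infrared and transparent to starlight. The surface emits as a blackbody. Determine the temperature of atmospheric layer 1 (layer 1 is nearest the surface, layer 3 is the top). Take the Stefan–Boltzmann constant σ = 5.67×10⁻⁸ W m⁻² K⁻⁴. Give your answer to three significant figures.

The effective emission temperature is T_e = [S(1−α)/(4σ)]^¼ = 269.0 K.
In the N-layer model, layer k (counted from the surface) has T_k = (N+1−k)^(1/4)·T_e.
With k = 1: T_1 = (3+1−1)^¼·269.0 K = 354.0 K.

354 K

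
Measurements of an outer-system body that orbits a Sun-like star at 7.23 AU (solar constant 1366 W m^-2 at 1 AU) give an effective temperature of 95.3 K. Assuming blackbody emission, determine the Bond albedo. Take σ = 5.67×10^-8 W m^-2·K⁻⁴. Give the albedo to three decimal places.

Flux at the orbit: S = 1366/(7.23)² = 26.13 W m^-2.
From σT⁴ = S(1−α)/4 we invert for α: 1−α = 4σT⁴/S.
σT⁴ = 4.677 W m^-2, so 4σT⁴ = 18.71 W m^-2.
Hence α = 1 − 18.71/26.13 = 0.2841.

0.284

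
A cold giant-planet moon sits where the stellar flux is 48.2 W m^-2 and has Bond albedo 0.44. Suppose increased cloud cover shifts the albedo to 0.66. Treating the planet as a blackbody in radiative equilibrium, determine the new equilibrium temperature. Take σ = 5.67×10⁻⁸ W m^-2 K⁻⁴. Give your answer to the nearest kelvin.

92 K

T₂ = [S(1−α₂)/(4σ)]^(1/4) = [48.20·0.34/(4σ)]^(1/4) = 92.20 K.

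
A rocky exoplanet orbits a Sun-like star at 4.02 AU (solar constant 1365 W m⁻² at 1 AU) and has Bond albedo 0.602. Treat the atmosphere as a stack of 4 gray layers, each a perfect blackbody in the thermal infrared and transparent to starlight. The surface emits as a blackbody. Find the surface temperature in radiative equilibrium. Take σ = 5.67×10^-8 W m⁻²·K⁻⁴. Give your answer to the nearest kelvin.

Flux at the orbit: S = 1365/(4.02)² = 84.47 W m⁻².
The effective emission temperature is T_e = [S(1−α)/(4σ)]^¼ = 110.3 K.
With N = 4 opaque layers, T_s = (N+1)^(1/4)·T_e = 5^(1/4)·110.3 = 165.0 K.

165 kelvin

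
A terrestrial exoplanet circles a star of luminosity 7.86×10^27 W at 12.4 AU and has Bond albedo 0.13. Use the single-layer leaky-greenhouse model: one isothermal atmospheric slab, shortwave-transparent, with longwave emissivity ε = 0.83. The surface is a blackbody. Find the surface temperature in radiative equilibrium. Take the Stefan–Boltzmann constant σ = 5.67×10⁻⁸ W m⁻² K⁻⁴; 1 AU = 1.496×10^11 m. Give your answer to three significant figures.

d = 12.4 × 1.496×10^11 m = 1.855×10^12 m.
Flux at the orbit: S = L/(4πd²) = 7.86×10^27/(4π·(1.86×10^12)²) = 181.8 W m⁻².
At the top of the atmosphere, σT_e⁴ = S(1−α)/4 = 39.53 W m⁻², giving T_e = 162.5 K.
Surface balance with a leaky layer gives σT_s⁴ = σT_e⁴·2/(2−ε), so T_s = T_e·[2/(2−0.83)]^(1/4) = 185.8 K.

186 K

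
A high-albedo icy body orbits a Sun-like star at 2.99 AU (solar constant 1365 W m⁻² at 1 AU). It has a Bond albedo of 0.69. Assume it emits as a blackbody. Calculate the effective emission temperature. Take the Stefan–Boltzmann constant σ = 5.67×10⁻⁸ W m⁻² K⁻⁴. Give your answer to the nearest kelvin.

Irradiance scales as 1/d², so S = 1365 W m⁻² × (1/2.99)² = 152.7 W m⁻².
The planet absorbs (1−α)S over its disc πR² and re-emits over 4πR², so the mean absorbed flux is (1−0.69)·152.7/4 = 11.83 W m⁻².
In equilibrium σT⁴ equals this, so T = 120.2 K.

120 K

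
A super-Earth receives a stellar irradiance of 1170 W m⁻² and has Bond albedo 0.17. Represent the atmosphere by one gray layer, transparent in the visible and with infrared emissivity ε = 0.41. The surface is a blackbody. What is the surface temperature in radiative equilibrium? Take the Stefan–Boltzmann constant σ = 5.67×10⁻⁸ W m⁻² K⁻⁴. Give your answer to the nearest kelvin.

271 K

Effective emission temperature (TOA balance): σT_e⁴ = S(1−α)/4 = 242.8 W m⁻² → T_e = 255.8 K.
Surface balance with a leaky layer gives σT_s⁴ = σT_e⁴·2/(2−ε), so T_s = T_e·[2/(2−0.41)]^(1/4) = 270.9 K.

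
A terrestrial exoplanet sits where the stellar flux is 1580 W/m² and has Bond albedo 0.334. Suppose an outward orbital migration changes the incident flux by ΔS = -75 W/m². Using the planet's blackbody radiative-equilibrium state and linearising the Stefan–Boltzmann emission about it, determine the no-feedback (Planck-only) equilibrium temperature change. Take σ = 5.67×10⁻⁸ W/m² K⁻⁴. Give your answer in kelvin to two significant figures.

-3.1 kelvin

The baseline emission temperature is T_e = 261.0 K.
TOA radiative forcing: ΔF = (1−α)ΔS/4 = 0.666·(-75)/4 = -12.49 W/m².
Planck response: λ_P = 4σT_e³ = 4·5.67×10⁻⁸·(261.0)³ = 4.032 W/m²/K.
So ΔT₀ = -12.49/4.032 = -3.10 K.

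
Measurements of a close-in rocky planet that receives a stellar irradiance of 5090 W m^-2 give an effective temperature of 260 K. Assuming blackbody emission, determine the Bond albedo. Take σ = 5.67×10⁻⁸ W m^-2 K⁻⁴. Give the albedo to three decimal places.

0.796

Rearranging the radiative balance, α = 1 − 4σT⁴/S.
4σT⁴ = 4·5.67×10⁻⁸·(260)⁴ = 1036 W m^-2.
Hence α = 1 − 1036/5090 = 0.7964.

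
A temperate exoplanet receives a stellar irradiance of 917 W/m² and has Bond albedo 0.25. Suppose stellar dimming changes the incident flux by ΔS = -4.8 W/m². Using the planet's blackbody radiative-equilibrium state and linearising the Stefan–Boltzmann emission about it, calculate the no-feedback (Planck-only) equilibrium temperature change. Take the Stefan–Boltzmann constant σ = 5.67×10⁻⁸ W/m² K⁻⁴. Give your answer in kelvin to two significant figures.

Reference equilibrium: T_e = [S(1−α)/(4σ)]^(1/4) = 234.7 K.
ΔF = Δ[S(1−α)]/4 = (1−0.25)·-4.8/4 = -0.9000 W/m².
The Planck feedback parameter is 4σT_e³ = 2.931 W/m²/K.
So ΔT₀ = -0.9000/2.931 = -0.307 K.

-0.31 kelvin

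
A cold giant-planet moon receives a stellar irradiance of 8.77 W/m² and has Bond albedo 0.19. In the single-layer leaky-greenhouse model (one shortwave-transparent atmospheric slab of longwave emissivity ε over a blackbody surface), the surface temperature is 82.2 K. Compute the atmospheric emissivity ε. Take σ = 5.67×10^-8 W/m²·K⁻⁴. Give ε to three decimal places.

0.628

TOA balance gives T_e = 74.81 K.
Since (2−ε)/2 = (T_e/T_s)⁴ = 0.6860, ε = 0.6279.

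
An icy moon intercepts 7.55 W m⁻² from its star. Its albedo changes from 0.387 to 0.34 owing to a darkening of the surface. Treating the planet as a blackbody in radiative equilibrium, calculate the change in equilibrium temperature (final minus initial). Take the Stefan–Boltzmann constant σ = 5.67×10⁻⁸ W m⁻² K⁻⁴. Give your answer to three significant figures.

Before: T₁ = [7.550·0.613/(4σ)]^(1/4) = 67.21 K.
Final:   T₂ = [S(1−0.34)/(4σ)]^(1/4) = 68.46 K.
ΔT = T₂ − T₁ = 1.253 K.

1.25 kelvin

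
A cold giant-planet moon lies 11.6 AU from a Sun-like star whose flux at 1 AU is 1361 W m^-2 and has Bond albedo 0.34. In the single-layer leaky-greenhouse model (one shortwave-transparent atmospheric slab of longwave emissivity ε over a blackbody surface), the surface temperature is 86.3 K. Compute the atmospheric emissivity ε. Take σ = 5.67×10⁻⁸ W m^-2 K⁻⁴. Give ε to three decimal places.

0.939

Flux at the orbit: S = 1361/(11.6)² = 10.11 W m^-2.
Effective temperature: T_e = [S(1−α)/(4σ)]^(1/4) = 73.66 K.
Inverting T_s⁴ = 2T_e⁴/(2−ε): (T_e/T_s)⁴ = 0.5306, so ε = 2(1 − 0.5306) = 0.9387.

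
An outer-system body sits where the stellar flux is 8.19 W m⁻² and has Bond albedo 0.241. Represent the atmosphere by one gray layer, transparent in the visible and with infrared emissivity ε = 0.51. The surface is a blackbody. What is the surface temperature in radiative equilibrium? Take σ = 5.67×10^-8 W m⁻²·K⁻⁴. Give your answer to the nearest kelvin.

At the top of the atmosphere, σT_e⁴ = S(1−α)/4 = 1.554 W m⁻², giving T_e = 72.36 K.
Surface balance with a leaky layer gives σT_s⁴ = σT_e⁴·2/(2−ε), so T_s = T_e·[2/(2−0.51)]^(1/4) = 77.88 K.

78 K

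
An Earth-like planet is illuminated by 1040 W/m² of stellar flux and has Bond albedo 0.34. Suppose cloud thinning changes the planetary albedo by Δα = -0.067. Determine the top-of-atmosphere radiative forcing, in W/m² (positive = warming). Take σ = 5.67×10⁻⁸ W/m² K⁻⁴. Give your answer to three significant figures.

ΔF = −(S/4)Δα = −(1040/4)×(-0.067) = 17.42 W/m².

17.4 W/m²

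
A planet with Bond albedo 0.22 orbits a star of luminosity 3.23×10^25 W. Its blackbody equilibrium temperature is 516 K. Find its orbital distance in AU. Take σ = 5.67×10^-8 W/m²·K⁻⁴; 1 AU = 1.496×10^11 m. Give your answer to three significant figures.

0.0746 AU

The flux needed for this T is 4σT⁴/(1−0.22) = 20610 W/m².
Then d = [L/(4πS)]^(1/2) = 1.117×10^10 m, i.e. 0.07464 AU.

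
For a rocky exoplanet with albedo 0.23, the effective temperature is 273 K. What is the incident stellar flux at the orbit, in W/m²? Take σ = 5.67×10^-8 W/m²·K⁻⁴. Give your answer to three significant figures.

1640 W/m²

From S(1−α)/4 = σT⁴: S = 4σT⁴/(1−α).
σT⁴ = 5.67×10⁻⁸·(273)⁴ = 314.9 W/m².
So S = 4×314.9/(1−0.23) = 1636 W/m².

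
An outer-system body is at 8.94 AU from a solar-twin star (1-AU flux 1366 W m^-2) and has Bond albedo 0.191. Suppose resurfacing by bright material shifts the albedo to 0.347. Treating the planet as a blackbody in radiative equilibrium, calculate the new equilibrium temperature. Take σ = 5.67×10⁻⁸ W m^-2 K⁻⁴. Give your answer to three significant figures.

By the inverse-square law, S = 1366/8.94² = 17.09 W m^-2.
New equilibrium: T₂ = [(1−0.347)·17.09/(4σ)]^(1/4) = 83.76 K.

83.8 K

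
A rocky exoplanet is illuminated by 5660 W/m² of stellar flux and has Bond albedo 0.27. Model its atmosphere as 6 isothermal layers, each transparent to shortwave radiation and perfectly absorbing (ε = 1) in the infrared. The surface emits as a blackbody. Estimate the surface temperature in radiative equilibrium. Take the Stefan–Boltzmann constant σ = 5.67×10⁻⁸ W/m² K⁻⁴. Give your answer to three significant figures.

598 kelvin

OLR = S(1−α)/4 = 1033 W/m²; the top layer radiates at T_e = 367.4 K.
For an N-layer opaque stack, T_s⁴ = (N+1)T_e⁴, hence T_s = (7)^(1/4)×367.4 K = 597.6 K.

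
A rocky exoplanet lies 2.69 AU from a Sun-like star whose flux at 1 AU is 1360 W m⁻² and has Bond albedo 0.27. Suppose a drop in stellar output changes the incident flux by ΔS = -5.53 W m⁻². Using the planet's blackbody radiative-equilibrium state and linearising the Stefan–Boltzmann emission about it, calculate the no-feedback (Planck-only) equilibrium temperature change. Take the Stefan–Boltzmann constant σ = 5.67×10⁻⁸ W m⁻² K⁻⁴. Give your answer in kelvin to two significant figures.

-1.2 kelvin

Irradiance scales as 1/d², so S = 1360 W m⁻² × (1/2.69)² = 187.9 W m⁻².
The baseline emission temperature is T_e = 156.8 K.
Only a fraction (1−α) is absorbed and it's spread over 4πR², so ΔF = (1−α)ΔS/4 = -1.009 W m⁻².
The Planck feedback parameter is 4σT_e³ = 0.8748 W m⁻²/K.
So ΔT₀ = -1.009/0.8748 = -1.15 K.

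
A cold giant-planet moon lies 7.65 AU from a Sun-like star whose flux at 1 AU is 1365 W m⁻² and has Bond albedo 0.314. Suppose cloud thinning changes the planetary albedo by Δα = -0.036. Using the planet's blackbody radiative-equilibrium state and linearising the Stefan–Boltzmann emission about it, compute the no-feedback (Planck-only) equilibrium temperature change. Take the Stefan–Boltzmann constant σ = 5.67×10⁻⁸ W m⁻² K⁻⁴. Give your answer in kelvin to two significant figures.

Flux at the orbit: S = 1365/(7.65)² = 23.32 W m⁻².
Reference equilibrium: T_e = [S(1−α)/(4σ)]^(1/4) = 91.65 K.
TOA radiative forcing: ΔF = −S·Δα/4 = −23.32·(-0.036)/4 = 0.2099 W m⁻².
The Planck feedback parameter is 4σT_e³ = 0.1746 W m⁻²/K.
ΔT₀ = ΔF/λ_P = 0.2099/0.1746 = 1.20 K.

1.2 kelvin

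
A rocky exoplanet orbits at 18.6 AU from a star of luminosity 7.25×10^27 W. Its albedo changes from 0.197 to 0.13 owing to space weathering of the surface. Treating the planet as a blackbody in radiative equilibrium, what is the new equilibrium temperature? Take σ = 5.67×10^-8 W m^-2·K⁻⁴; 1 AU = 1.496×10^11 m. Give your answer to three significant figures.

130 kelvin

Orbital distance: d = 18.6 AU = 2.783×10^12 m.
Flux at the orbit: S = L/(4πd²) = 7.25×10^27/(4π·(2.78×10^12)²) = 74.51 W m^-2.
New equilibrium: T₂ = [(1−0.13)·74.51/(4σ)]^(1/4) = 130.0 K.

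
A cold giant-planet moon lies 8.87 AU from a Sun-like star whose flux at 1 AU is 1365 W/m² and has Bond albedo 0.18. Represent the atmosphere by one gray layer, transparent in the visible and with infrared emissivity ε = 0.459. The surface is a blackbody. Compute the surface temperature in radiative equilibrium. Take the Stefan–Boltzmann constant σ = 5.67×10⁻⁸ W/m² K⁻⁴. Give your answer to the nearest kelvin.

95 K

Flux at the orbit: S = 1365/(8.87)² = 17.35 W/m².
Effective emission temperature (TOA balance): σT_e⁴ = S(1−α)/4 = 3.557 W/m² → T_e = 88.99 K.
For a single slab of emissivity ε, T_s⁴ = 2T_e⁴/(2−ε); thus T_s = 88.99·(1.298)^(1/4) = 94.99 K.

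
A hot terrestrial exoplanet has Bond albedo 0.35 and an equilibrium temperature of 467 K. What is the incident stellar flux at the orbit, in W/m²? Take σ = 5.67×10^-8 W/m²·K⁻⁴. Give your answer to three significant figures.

16600 W/m²

Invert the energy balance for S: S = 4σT⁴/(1−α).
The emitted flux is σT⁴ = 2697 W/m².
S = 4·2697/0.65 = 16600 W/m².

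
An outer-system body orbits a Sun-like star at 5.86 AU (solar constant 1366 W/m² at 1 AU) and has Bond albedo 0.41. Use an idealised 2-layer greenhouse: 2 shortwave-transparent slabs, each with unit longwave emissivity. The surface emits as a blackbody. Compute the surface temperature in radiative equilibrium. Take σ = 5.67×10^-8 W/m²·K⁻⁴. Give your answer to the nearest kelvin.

133 K

By the inverse-square law, S = 1366/5.86² = 39.78 W/m².
Top-of-atmosphere balance: σT_e⁴ = S(1−α)/4 = 5.867 W/m² → T_e = 100.9 K.
With N = 2 opaque layers, T_s = (N+1)^(1/4)·T_e = 3^(1/4)·100.9 = 132.7 K.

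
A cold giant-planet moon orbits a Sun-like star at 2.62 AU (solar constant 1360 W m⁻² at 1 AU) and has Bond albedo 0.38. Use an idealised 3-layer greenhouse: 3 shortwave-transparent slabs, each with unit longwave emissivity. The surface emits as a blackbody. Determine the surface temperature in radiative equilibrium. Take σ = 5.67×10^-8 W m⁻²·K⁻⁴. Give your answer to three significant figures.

By the inverse-square law, S = 1360/2.62² = 198.1 W m⁻².
Top-of-atmosphere balance: σT_e⁴ = S(1−α)/4 = 30.71 W m⁻² → T_e = 152.6 K.
With N = 3 opaque layers, T_s = (N+1)^(1/4)·T_e = 4^(1/4)·152.6 = 215.7 K.

216 K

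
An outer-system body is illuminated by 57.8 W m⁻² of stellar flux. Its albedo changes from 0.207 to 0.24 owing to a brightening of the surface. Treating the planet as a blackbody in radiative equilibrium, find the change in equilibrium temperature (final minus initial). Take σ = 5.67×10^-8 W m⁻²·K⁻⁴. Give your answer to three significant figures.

-1.26 kelvin

Before: T₁ = [57.80·0.793/(4σ)]^(1/4) = 119.2 K.
After:  T₂ = [57.80·0.76/(4σ)]^(1/4) = 118.0 K.
ΔT = T₂ − T₁ = -1.260 K.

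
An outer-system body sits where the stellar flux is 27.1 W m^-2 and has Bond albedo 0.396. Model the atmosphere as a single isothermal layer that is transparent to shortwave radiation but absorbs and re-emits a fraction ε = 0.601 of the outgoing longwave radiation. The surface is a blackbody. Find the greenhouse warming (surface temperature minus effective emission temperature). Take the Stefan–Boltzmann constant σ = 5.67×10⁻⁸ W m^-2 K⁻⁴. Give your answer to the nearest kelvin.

9 kelvin

Effective emission temperature (TOA balance): σT_e⁴ = S(1−α)/4 = 4.092 W m^-2 → T_e = 92.17 K.
Surface balance with a leaky layer gives σT_s⁴ = σT_e⁴·2/(2−ε), so T_s = T_e·[2/(2−0.601)]^(1/4) = 100.8 K.
The atmosphere warms the surface by 8.614 K.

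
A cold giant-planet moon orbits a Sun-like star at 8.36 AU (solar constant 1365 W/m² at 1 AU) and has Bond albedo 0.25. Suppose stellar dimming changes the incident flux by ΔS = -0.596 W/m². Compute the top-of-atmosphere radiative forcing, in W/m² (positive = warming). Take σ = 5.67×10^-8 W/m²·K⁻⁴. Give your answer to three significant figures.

-0.112 W/m²

Irradiance scales as 1/d², so S = 1365 W/m² × (1/8.36)² = 19.53 W/m².
Only a fraction (1−α) is absorbed and it's spread over 4πR², so ΔF = (1−α)ΔS/4 = -0.1117 W/m².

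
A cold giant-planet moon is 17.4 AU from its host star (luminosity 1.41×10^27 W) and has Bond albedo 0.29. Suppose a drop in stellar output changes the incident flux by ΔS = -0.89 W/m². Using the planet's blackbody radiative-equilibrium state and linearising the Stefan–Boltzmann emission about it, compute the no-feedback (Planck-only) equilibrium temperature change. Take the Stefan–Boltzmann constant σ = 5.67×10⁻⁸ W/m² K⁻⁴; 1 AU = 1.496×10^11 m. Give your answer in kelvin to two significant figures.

Orbital distance: d = 17.4 AU = 2.603×10^12 m.
S = L/(4πd²) = 16.56 W/m².
Unperturbed T_e = [16.56·(1−0.29)/(4σ)]^¼ = 84.85 K.
TOA radiative forcing: ΔF = (1−α)ΔS/4 = 0.71·(-0.89)/4 = -0.1580 W/m².
Linearising σT⁴ gives d(σT⁴)/dT = 4σT_e³ = 0.1386 W/m² per K.
ΔT₀ = ΔF/λ_P = -0.1580/0.1386 = -1.14 K.

-1.1 K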